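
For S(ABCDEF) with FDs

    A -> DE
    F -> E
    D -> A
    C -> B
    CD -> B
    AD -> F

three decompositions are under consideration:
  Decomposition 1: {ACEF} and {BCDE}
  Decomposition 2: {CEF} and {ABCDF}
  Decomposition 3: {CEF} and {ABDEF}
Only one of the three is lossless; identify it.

Decomposition 1: common = {CE}, closure = {BCE} → lossy.
Decomposition 2: common = {CF}, closure = {BCEF} → lossless.
Decomposition 3: common = {EF}, closure = {EF} → lossy.

Decomposition 2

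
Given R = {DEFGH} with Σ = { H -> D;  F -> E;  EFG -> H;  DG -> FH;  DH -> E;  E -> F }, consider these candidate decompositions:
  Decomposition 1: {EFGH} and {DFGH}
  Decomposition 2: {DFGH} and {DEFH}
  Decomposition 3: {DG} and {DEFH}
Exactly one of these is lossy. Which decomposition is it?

Decomposition 3

Decomposition 1: common = {FGH}, closure = {DEFGH} → lossless.
Decomposition 2: common = {DFH}, closure = {DEFH} → lossless.
Decomposition 3: common = {D}, closure = {D} → lossy.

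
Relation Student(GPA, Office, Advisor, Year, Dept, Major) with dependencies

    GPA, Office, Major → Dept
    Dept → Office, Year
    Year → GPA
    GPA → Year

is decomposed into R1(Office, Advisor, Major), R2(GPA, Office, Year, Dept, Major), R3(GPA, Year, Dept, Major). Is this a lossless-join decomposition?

No

Chase test. Columns are GPA, Office, Advisor, Year, Dept, Major; row i has aⱼ where attribute j ∈ Ri, else bᵢⱼ.
Initial tableau (one row per fragment):
  row 1: b11 a2 a3 b14 b15 a6
  row 2: a1 a2 b23 a4 a5 a6
  row 3: a1 b32 b33 a4 a5 a6
Rows 2 and 3 agree on Dept; apply Dept→Office, Year and equate their Office, Year entries.
No row becomes fully distinguished — the join is lossy.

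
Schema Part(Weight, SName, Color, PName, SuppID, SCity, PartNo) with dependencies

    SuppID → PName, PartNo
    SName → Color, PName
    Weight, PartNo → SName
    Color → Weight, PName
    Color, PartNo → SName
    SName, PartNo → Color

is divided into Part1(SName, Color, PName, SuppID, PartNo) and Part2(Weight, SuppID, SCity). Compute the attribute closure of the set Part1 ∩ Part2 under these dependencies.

Part1 ∩ Part2 = {SuppID}.
SuppID → PName, PartNo applies, adding PName, PartNo
Closure: {PName, SuppID, PartNo}.

PName, SuppID, PartNo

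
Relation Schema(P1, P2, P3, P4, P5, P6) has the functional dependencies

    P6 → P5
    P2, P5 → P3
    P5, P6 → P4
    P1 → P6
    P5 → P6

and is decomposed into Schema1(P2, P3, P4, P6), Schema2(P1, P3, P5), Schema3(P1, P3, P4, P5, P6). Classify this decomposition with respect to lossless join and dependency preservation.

Lossless test (chase): Rows 1 and 3 agree on P6; apply P6→P5 and equate their P5 entries. Rows 2 and 3 agree on P1; apply P1→P6 and equate their P6 entries. Rows 1 and 2 agree on P5, P6; apply P5, P6→P4 and equate their P4 entries. No row becomes fully distinguished — the join is lossy.
Dependency preservation: P2, P5 → P3 is not contained in any single fragment, but the restricted closure of its left-hand side across the fragments still reaches the right-hand side; the remaining FDs each lie inside some fragment. All dependencies are preserved.

lossy but dependency-preserving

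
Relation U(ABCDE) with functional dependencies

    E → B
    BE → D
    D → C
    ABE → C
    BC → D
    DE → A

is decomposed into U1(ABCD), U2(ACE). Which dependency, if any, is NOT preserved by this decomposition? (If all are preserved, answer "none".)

Check E → B: no single fragment contains all of {BE}, and the restricted closure of {E} across the fragments never reaches {B}.
BE → D is preserved.
D → C is preserved.
ABE → C is preserved.
BC → D is preserved.
DE → A is preserved.

E → B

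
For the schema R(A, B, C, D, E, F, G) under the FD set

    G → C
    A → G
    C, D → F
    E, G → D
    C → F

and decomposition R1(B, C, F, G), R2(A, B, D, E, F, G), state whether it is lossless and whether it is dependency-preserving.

Lossless test: (B, F, G)⁺ = {B, C, F, G}, which contains all of one fragment — lossless.
Dependency preservation: C, D → F is not contained in any single fragment, but the restricted closure of its left-hand side across the fragments still reaches the right-hand side; the remaining FDs each lie inside some fragment. All dependencies are preserved.

lossless and dependency-preserving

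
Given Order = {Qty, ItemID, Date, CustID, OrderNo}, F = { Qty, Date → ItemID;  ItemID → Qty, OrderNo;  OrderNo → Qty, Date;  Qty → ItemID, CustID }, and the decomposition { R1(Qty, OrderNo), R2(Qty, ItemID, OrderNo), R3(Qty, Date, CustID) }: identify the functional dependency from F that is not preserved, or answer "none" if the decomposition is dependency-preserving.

Qty, Date → ItemID: restricted closure across fragments reaches ItemID.
ItemID → Qty, OrderNo lies within R2.
OrderNo → Qty, Date: restricted closure across fragments reaches Qty, Date.
Qty → ItemID, CustID: restricted closure across fragments reaches ItemID, CustID.
Every dependency is enforceable on the fragments, so the decomposition is dependency-preserving.

none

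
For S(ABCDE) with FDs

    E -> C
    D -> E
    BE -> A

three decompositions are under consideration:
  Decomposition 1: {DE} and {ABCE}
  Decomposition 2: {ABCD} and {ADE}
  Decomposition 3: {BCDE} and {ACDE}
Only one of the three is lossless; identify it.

Decomposition 1: common = {E}, closure = {CE} → lossy.
Decomposition 2: common = {AD}, closure = {ACDE} → lossless.
Decomposition 3: common = {CDE}, closure = {CDE} → lossy.

Decomposition 2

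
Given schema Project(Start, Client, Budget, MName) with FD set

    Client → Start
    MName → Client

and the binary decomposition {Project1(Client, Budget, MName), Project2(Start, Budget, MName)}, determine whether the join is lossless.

Yes

Common attributes: Project1 ∩ Project2 = {Budget, MName}.
Closure of {Budget, MName}: MName → Client applies, adding Client; Client → Start applies, adding Start. So (Budget, MName)⁺ = {Start, Client, Budget, MName}.
This closure contains every attribute of Project1, so Project1 ∩ Project2 → Project1. The join is lossless.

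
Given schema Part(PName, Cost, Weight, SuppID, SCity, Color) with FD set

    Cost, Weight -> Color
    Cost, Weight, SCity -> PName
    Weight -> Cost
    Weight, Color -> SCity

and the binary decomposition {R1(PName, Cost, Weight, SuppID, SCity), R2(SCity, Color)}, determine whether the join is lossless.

Common attributes: R1 ∩ R2 = {SCity}.
No dependency enlarges {SCity}, so (SCity)⁺ = {SCity}.
The closure contains neither all of R1 = {PName, Cost, Weight, SuppID, SCity} nor all of R2 = {SCity, Color}, so the common attributes are not a superkey of either fragment. The join is lossy.

No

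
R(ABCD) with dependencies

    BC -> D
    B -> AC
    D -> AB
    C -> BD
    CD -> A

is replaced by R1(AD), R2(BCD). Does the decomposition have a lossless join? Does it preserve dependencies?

lossless and dependency-preserving

Lossless test: (D)⁺ = {ABCD}, which contains all of one fragment — lossless.
Dependency preservation: B → AC; D → AB; CD → A are not contained in any single fragment, but the restricted closure of each left-hand side across the fragments still reaches the right-hand side; the remaining FDs each lie inside some fragment. All dependencies are preserved.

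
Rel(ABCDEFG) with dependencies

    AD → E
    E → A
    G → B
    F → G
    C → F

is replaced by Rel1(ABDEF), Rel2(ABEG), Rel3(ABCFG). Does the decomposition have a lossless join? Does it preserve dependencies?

lossy but dependency-preserving

Lossless test (chase): Rows 1 and 3 agree on F; apply F→G and equate their G entries. No row becomes fully distinguished — the join is lossy.
Dependency preservation: every FD's attributes lie within a single fragment, so each can be enforced locally — preserved.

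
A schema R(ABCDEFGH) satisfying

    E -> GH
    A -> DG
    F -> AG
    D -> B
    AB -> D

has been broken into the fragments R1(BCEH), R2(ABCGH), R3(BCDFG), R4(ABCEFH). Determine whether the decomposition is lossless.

Chase test. Columns are ABCDEFGH; row i has aⱼ where attribute j ∈ Ri, else bᵢⱼ.
Initial tableau (one row per fragment):
  row 1: b11 a2 a3 b14 a5 b16 b17 a8
  row 2: a1 a2 a3 b24 b25 b26 a7 a8
  row 3: b31 a2 a3 a4 b35 a6 a7 b38
  row 4: a1 a2 a3 b44 a5 a6 b47 a8
Rows 1 and 4 agree on E; apply E→GH and equate their GH entries.
Rows 2 and 4 agree on A; apply A→DG and equate their DG entries.
Rows 3 and 4 agree on F; apply F→AG and equate their AG entries.
Rows 2 and 3 agree on AB; apply AB→D and equate their D entries.
Row 4 is now all distinguished symbols — the join is lossless.

Yes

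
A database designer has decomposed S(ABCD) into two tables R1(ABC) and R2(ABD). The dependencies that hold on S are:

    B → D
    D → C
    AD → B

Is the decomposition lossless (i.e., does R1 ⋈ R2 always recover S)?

Yes

Common attributes: R1 ∩ R2 = {AB}.
Closure of {AB}: B → D applies, adding D; D → C applies, adding C. So (AB)⁺ = {ABCD}.
This closure contains every attribute of R1, so R1 ∩ R2 → R1. The join is lossless.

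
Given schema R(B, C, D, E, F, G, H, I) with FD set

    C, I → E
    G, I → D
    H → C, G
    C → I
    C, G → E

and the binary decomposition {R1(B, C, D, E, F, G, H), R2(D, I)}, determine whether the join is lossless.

Common attributes: R1 ∩ R2 = {D}.
No dependency enlarges {D}, so (D)⁺ = {D}.
The closure contains neither all of R1 = {B, C, D, E, F, G, H} nor all of R2 = {D, I}, so the common attributes are not a superkey of either fragment. The join is lossy.

No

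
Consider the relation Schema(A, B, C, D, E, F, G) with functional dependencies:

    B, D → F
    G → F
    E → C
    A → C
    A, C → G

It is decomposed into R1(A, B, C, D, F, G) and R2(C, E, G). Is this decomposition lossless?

No

Common attributes: R1 ∩ R2 = {C, G}.
Closure of {C, G}: G → F applies, adding F. So (C, G)⁺ = {C, F, G}.
The closure contains neither all of R1 = {A, B, C, D, F, G} nor all of R2 = {C, E, G}, so the common attributes are not a superkey of either fragment. The join is lossy.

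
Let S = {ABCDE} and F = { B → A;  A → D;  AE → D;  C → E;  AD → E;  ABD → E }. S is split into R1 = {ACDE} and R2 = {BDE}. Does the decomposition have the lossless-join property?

Common attributes: R1 ∩ R2 = {DE}.
No dependency enlarges {DE}, so (DE)⁺ = {DE}.
The closure contains neither all of R1 = {ACDE} nor all of R2 = {BDE}, so the common attributes are not a superkey of either fragment. The join is lossy.

No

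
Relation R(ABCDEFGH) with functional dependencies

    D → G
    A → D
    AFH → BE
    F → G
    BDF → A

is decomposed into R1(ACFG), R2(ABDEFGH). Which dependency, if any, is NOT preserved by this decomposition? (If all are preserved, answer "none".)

D → G lies within R2.
A → D lies within R2.
AFH → BE lies within R2.
F → G lies within R1.
BDF → A lies within R2.
Every dependency is enforceable on the fragments, so the decomposition is dependency-preserving.

none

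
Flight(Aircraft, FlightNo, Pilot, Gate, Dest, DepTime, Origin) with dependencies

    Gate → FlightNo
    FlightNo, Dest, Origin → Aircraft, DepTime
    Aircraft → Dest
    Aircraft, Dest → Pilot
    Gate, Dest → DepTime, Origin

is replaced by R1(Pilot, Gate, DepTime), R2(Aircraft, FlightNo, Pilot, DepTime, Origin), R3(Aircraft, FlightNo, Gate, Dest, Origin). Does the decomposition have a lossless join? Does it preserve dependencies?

Lossless test (chase): Rows 1 and 3 agree on Gate; apply Gate→FlightNo and equate their FlightNo entries. Rows 2 and 3 agree on Aircraft; apply Aircraft→Dest and equate their Dest entries. Rows 2 and 3 agree on Aircraft, Dest; apply Aircraft, Dest→Pilot and equate their Pilot entries. Rows 2 and 3 agree on FlightNo, Dest, Origin; apply FlightNo, Dest, Origin→Aircraft, DepTime and equate their Aircraft, DepTime entries. Row 3 is now all distinguished symbols — the join is lossless.
Dependency preservation: FlightNo, Dest, Origin → Aircraft, DepTime; Aircraft, Dest → Pilot; Gate, Dest → DepTime, Origin are not contained in any single fragment, but the restricted closure of each left-hand side across the fragments still reaches the right-hand side; the remaining FDs each lie inside some fragment. All dependencies are preserved.

lossless and dependency-preserving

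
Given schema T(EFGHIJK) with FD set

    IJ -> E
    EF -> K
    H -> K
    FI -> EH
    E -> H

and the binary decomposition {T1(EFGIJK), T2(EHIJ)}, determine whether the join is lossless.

Yes

Common attributes: T1 ∩ T2 = {EIJ}.
Closure of {EIJ}: E → H applies, adding H; H → K applies, adding K. So (EIJ)⁺ = {EHIJK}.
This closure contains every attribute of T2, so T1 ∩ T2 → T2. The join is lossless.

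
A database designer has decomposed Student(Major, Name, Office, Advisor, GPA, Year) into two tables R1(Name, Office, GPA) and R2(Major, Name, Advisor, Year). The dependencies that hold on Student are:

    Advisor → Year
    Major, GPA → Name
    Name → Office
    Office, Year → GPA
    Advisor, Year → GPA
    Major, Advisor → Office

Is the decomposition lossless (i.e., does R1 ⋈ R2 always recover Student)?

No

Common attributes: R1 ∩ R2 = {Name}.
Closure of {Name}: Name → Office applies, adding Office. So (Name)⁺ = {Name, Office}.
The closure contains neither all of R1 = {Name, Office, GPA} nor all of R2 = {Major, Name, Advisor, Year}, so the common attributes are not a superkey of either fragment. The join is lossy.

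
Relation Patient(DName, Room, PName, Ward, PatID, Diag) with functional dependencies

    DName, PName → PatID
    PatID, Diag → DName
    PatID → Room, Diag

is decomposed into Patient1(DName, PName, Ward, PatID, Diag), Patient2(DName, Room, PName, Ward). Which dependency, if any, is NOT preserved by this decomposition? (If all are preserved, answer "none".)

Check PatID → Room, Diag: no single fragment contains all of {Room, PatID, Diag}, and the restricted closure of {PatID} across the fragments never reaches {Room, Diag}.
DName, PName → PatID is preserved.
PatID, Diag → DName is preserved.

PatID → Room, Diag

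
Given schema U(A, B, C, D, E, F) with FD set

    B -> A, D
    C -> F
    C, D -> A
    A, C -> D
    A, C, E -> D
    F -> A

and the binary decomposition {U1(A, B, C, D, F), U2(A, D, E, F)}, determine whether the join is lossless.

Common attributes: U1 ∩ U2 = {A, D, F}.
No dependency enlarges {A, D, F}, so (A, D, F)⁺ = {A, D, F}.
The closure contains neither all of U1 = {A, B, C, D, F} nor all of U2 = {A, D, E, F}, so the common attributes are not a superkey of either fragment. The join is lossy.

No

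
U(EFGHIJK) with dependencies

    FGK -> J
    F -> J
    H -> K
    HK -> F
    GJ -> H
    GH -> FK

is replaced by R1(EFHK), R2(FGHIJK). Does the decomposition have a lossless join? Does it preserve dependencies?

lossy but dependency-preserving

Lossless test: (FHK)⁺ = {FHJK}, which is a superkey of neither fragment — lossy.
Dependency preservation: every FD's attributes lie within a single fragment, so each can be enforced locally — preserved.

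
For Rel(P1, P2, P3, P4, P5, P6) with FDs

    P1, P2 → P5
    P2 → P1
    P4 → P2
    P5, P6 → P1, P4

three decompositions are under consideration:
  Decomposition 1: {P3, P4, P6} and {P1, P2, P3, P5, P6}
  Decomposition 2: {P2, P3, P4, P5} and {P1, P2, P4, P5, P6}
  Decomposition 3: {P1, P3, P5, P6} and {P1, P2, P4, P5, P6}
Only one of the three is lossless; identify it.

Decomposition 1: common = {P3, P6}, closure = {P3, P6} → lossy.
Decomposition 2: common = {P2, P4, P5}, closure = {P1, P2, P4, P5} → lossy.
Decomposition 3: common = {P1, P5, P6}, closure = {P1, P2, P4, P5, P6} → lossless.

Decomposition 3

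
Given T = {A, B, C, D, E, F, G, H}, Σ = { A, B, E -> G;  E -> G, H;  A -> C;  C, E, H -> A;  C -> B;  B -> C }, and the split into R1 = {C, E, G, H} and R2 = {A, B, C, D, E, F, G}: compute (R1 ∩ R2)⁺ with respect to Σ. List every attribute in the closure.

R1 ∩ R2 = {C, E, G}.
E → G, H applies, adding H
C, E, H → A applies, adding A
C → B applies, adding B
Closure: {A, B, C, E, G, H}.

A, B, C, E, G, H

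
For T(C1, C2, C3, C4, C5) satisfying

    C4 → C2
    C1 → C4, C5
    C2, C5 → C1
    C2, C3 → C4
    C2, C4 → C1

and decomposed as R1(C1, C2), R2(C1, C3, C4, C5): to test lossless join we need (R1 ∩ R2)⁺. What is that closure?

R1 ∩ R2 = {C1}.
C1 → C4, C5 applies, adding C4, C5
C4 → C2 applies, adding C2
Closure: {C1, C2, C4, C5}.

C1, C2, C4, C5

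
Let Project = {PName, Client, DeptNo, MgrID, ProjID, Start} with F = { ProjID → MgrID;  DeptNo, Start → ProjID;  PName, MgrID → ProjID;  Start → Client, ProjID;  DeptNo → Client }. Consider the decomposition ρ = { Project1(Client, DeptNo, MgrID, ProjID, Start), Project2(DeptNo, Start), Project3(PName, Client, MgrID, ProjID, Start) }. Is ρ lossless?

Chase test. Columns are PName, Client, DeptNo, MgrID, ProjID, Start; row i has aⱼ where attribute j ∈ Projecti, else bᵢⱼ.
Initial tableau (one row per fragment):
  row 1: b11 a2 a3 a4 a5 a6
  row 2: b21 b22 a3 b24 b25 a6
  row 3: a1 a2 b33 a4 a5 a6
Rows 1 and 2 agree on DeptNo, Start; apply DeptNo, Start→ProjID and equate their ProjID entries.
Rows 1 and 2 agree on Start; apply Start→Client, ProjID and equate their Client, ProjID entries.
Rows 1 and 2 agree on ProjID; apply ProjID→MgrID and equate their MgrID entries.
No row becomes fully distinguished — the join is lossy.

No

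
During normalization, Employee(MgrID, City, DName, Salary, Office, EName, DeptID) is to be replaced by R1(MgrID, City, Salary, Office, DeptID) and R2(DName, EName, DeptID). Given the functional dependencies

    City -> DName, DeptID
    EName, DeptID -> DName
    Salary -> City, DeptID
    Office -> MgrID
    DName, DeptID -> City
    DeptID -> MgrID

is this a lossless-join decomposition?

Common attributes: R1 ∩ R2 = {DeptID}.
Closure of {DeptID}: DeptID → MgrID applies, adding MgrID. So (DeptID)⁺ = {MgrID, DeptID}.
The closure contains neither all of R1 = {MgrID, City, Salary, Office, DeptID} nor all of R2 = {DName, EName, DeptID}, so the common attributes are not a superkey of either fragment. The join is lossy.

No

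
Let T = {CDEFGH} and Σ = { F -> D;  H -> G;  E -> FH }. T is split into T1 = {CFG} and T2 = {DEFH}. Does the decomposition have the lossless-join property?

Common attributes: T1 ∩ T2 = {F}.
Closure of {F}: F → D applies, adding D. So (F)⁺ = {DF}.
The closure contains neither all of T1 = {CFG} nor all of T2 = {DEFH}, so the common attributes are not a superkey of either fragment. The join is lossy.

No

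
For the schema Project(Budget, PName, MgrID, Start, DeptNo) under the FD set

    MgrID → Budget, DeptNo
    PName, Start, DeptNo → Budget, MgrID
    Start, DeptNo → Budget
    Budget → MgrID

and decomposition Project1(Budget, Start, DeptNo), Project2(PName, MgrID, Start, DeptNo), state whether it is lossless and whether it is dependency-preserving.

Lossless test: (Start, DeptNo)⁺ = {Budget, MgrID, Start, DeptNo}, which contains all of one fragment — lossless.
Dependency preservation: the restricted closure of {MgrID} across the fragments never reaches {Budget, DeptNo}, so MgrID → Budget, DeptNo cannot be enforced without a join — not preserved.

lossless but not dependency-preserving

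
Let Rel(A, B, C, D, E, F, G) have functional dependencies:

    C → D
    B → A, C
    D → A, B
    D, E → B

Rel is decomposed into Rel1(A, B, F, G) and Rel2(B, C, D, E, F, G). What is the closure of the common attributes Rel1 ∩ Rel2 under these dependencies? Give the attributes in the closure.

A, B, C, D, F, G

Rel1 ∩ Rel2 = {B, F, G}.
B → A, C applies, adding A, C
C → D applies, adding D
Closure: {A, B, C, D, F, G}.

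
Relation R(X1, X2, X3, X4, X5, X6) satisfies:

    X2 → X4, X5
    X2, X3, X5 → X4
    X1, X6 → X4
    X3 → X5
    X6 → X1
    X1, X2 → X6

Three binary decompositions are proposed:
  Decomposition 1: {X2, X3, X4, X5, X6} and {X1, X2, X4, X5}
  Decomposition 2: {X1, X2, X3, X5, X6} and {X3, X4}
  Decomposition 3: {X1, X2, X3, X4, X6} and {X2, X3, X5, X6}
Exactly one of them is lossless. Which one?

Decomposition 3

Decomposition 1: common = {X2, X4, X5}, closure = {X2, X4, X5} → lossy.
Decomposition 2: common = {X3}, closure = {X3, X5} → lossy.
Decomposition 3: common = {X2, X3, X6}, closure = {X1, X2, X3, X4, X5, X6} → lossless.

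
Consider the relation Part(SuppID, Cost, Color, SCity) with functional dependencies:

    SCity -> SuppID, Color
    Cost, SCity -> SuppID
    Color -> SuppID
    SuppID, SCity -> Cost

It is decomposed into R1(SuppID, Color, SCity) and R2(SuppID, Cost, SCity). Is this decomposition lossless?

Common attributes: R1 ∩ R2 = {SuppID, SCity}.
Closure of {SuppID, SCity}: SCity → SuppID, Color applies, adding Color; SuppID, SCity → Cost applies, adding Cost. So (SuppID, SCity)⁺ = {SuppID, Cost, Color, SCity}.
This closure contains every attribute of R1, so R1 ∩ R2 → R1. The join is lossless.

Yes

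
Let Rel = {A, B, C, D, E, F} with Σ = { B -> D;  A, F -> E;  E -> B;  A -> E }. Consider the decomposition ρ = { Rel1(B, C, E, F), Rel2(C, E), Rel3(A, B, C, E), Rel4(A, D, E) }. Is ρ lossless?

Chase test. Columns are A, B, C, D, E, F; row i has aⱼ where attribute j ∈ Reli, else bᵢⱼ.
Initial tableau (one row per fragment):
  row 1: b11 a2 a3 b14 a5 a6
  row 2: b21 b22 a3 b24 a5 b26
  row 3: a1 a2 a3 b34 a5 b36
  row 4: a1 b42 b43 a4 a5 b46
Rows 1 and 3 agree on B; apply B→D and equate their D entries.
Rows 1 and 2 agree on E; apply E→B and equate their B entries.
Rows 1 and 4 agree on E; apply E→B and equate their B entries.
Rows 1 and 2 agree on B; apply B→D and equate their D entries.
Rows 1 and 4 agree on B; apply B→D and equate their D entries.
No row becomes fully distinguished — the join is lossy.

No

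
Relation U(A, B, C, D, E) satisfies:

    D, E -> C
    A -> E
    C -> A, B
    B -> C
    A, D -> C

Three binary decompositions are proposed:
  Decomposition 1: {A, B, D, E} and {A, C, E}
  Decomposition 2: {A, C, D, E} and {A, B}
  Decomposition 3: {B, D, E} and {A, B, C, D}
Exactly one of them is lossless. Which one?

Decomposition 3

Decomposition 1: common = {A, E}, closure = {A, E} → lossy.
Decomposition 2: common = {A}, closure = {A, E} → lossy.
Decomposition 3: common = {B, D}, closure = {A, B, C, D, E} → lossless.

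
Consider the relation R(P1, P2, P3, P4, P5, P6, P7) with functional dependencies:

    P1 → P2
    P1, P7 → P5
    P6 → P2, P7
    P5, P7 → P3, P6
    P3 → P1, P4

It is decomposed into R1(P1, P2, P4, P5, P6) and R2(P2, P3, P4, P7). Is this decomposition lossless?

No

Common attributes: R1 ∩ R2 = {P2, P4}.
No dependency enlarges {P2, P4}, so (P2, P4)⁺ = {P2, P4}.
The closure contains neither all of R1 = {P1, P2, P4, P5, P6} nor all of R2 = {P2, P3, P4, P7}, so the common attributes are not a superkey of either fragment. The join is lossy.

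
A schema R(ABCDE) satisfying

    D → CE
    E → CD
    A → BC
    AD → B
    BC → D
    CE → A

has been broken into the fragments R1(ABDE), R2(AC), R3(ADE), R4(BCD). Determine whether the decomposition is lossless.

Chase test. Columns are ABCDE; row i has aⱼ where attribute j ∈ Ri, else bᵢⱼ.
Initial tableau (one row per fragment):
  row 1: a1 a2 b13 a4 a5
  row 2: a1 b22 a3 b24 b25
  row 3: a1 b32 b33 a4 a5
  row 4: b41 a2 a3 a4 b45
Rows 1 and 3 agree on D; apply D→CE and equate their CE entries.
Rows 1 and 4 agree on D; apply D→CE and equate their CE entries.
Rows 1 and 2 agree on A; apply A→BC and equate their BC entries.
Rows 1 and 3 agree on A; apply A→BC and equate their BC entries.
Rows 1 and 2 agree on BC; apply BC→D and equate their D entries.
Rows 1 and 4 agree on CE; apply CE→A and equate their A entries.
Rows 1 and 2 agree on D; apply D→CE and equate their CE entries.
Row 1 is now all distinguished symbols — the join is lossless.

Yes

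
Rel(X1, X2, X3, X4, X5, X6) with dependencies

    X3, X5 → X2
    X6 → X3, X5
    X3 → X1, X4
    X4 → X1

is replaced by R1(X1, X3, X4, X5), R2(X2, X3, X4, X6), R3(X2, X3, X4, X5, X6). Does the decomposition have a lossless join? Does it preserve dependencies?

lossless and dependency-preserving

Lossless test (chase): Rows 1 and 3 agree on X3, X5; apply X3, X5→X2 and equate their X2 entries. Rows 2 and 3 agree on X6; apply X6→X3, X5 and equate their X3, X5 entries. Rows 1 and 2 agree on X3; apply X3→X1, X4 and equate their X1, X4 entries. Rows 1 and 3 agree on X3; apply X3→X1, X4 and equate their X1, X4 entries. Row 2 is now all distinguished symbols — the join is lossless.
Dependency preservation: every FD's attributes lie within a single fragment, so each can be enforced locally — preserved.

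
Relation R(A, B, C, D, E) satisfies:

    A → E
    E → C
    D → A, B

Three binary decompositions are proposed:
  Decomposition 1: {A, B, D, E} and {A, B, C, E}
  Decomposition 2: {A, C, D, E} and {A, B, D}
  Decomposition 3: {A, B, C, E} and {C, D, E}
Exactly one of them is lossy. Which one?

Decomposition 1: common = {A, B, E}, closure = {A, B, C, E} → lossless.
Decomposition 2: common = {A, D}, closure = {A, B, C, D, E} → lossless.
Decomposition 3: common = {C, E}, closure = {C, E} → lossy.

Decomposition 3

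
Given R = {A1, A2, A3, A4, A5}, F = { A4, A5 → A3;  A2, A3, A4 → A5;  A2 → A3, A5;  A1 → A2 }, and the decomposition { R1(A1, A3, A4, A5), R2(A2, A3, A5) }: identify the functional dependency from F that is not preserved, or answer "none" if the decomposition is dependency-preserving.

Check A1 → A2: no single fragment contains all of {A1, A2}, and the restricted closure of {A1} across the fragments never reaches {A2}.
A4, A5 → A3 is preserved.
A2, A3, A4 → A5 is preserved.
A2 → A3, A5 is preserved.

A1 → A2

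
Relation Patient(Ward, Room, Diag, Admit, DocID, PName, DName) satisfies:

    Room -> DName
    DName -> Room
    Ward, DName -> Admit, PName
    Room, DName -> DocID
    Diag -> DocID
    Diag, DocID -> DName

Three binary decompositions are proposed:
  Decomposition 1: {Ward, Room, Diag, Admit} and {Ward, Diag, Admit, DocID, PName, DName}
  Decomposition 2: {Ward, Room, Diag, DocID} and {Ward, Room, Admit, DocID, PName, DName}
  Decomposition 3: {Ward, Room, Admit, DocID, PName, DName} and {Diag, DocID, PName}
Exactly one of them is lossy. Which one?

Decomposition 3

Decomposition 1: common = {Ward, Diag, Admit}, closure = {Ward, Room, Diag, Admit, DocID, PName, DName} → lossless.
Decomposition 2: common = {Ward, Room, DocID}, closure = {Ward, Room, Admit, DocID, PName, DName} → lossless.
Decomposition 3: common = {DocID, PName}, closure = {DocID, PName} → lossy.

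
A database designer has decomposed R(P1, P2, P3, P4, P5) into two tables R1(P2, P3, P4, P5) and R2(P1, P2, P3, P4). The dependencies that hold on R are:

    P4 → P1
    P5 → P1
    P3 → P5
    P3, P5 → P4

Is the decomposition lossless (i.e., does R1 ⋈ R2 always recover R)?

Common attributes: R1 ∩ R2 = {P2, P3, P4}.
Closure of {P2, P3, P4}: P4 → P1 applies, adding P1; P3 → P5 applies, adding P5. So (P2, P3, P4)⁺ = {P1, P2, P3, P4, P5}.
This closure contains every attribute of R1, so R1 ∩ R2 → R1. The join is lossless.

Yes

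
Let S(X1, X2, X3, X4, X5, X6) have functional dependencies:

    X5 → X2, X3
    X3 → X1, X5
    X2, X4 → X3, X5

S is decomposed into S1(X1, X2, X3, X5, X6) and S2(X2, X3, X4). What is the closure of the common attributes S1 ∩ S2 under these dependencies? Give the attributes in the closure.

S1 ∩ S2 = {X2, X3}.
X3 → X1, X5 applies, adding X1, X5
Closure: {X1, X2, X3, X5}.

X1, X2, X3, X5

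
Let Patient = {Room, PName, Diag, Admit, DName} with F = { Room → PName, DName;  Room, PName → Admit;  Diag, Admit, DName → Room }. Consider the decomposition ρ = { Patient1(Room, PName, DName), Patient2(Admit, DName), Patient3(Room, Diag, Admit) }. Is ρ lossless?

Yes

Chase test. Columns are Room, PName, Diag, Admit, DName; row i has aⱼ where attribute j ∈ Patienti, else bᵢⱼ.
Initial tableau (one row per fragment):
  row 1: a1 a2 b13 b14 a5
  row 2: b21 b22 b23 a4 a5
  row 3: a1 b32 a3 a4 b35
Rows 1 and 3 agree on Room; apply Room→PName, DName and equate their PName, DName entries.
Rows 1 and 3 agree on Room, PName; apply Room, PName→Admit and equate their Admit entries.
Row 3 is now all distinguished symbols — the join is lossless.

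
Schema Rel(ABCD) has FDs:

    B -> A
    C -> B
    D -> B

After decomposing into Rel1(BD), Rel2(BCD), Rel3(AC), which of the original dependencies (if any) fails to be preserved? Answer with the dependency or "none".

Check B → A: no single fragment contains all of {AB}, and the restricted closure of {B} across the fragments never reaches {A}.
C → B is preserved.
D → B is preserved.

B -> A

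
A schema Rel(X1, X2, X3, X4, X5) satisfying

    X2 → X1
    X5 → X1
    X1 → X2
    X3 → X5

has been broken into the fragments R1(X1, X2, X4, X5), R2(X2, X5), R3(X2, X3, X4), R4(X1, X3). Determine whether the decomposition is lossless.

No

Chase test. Columns are X1, X2, X3, X4, X5; row i has aⱼ where attribute j ∈ Ri, else bᵢⱼ.
Initial tableau (one row per fragment):
  row 1: a1 a2 b13 a4 a5
  row 2: b21 a2 b23 b24 a5
  row 3: b31 a2 a3 a4 b35
  row 4: a1 b42 a3 b44 b45
Rows 1 and 2 agree on X2; apply X2→X1 and equate their X1 entries.
Rows 1 and 3 agree on X2; apply X2→X1 and equate their X1 entries.
Rows 1 and 4 agree on X1; apply X1→X2 and equate their X2 entries.
Rows 3 and 4 agree on X3; apply X3→X5 and equate their X5 entries.
No row becomes fully distinguished — the join is lossy.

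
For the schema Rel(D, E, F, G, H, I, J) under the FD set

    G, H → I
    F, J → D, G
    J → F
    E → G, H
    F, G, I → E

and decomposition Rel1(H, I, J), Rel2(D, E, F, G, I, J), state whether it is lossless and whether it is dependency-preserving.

lossless but not dependency-preserving

Lossless test: (I, J)⁺ = {D, E, F, G, H, I, J}, which contains all of one fragment — lossless.
Dependency preservation: the restricted closure of {G, H} across the fragments never reaches {I}, so G, H → I cannot be enforced without a join — not preserved.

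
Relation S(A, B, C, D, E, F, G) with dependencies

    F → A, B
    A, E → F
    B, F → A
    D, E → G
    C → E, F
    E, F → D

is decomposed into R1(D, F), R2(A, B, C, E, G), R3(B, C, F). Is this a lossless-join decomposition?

No

Chase test. Columns are A, B, C, D, E, F, G; row i has aⱼ where attribute j ∈ Ri, else bᵢⱼ.
Initial tableau (one row per fragment):
  row 1: b11 b12 b13 a4 b15 a6 b17
  row 2: a1 a2 a3 b24 a5 b26 a7
  row 3: b31 a2 a3 b34 b35 a6 b37
Rows 1 and 3 agree on F; apply F→A, B and equate their A, B entries.
Rows 2 and 3 agree on C; apply C→E, F and equate their E, F entries.
Rows 2 and 3 agree on E, F; apply E, F→D and equate their D entries.
Rows 1 and 2 agree on F; apply F→A, B and equate their A, B entries.
Rows 2 and 3 agree on D, E; apply D, E→G and equate their G entries.
No row becomes fully distinguished — the join is lossy.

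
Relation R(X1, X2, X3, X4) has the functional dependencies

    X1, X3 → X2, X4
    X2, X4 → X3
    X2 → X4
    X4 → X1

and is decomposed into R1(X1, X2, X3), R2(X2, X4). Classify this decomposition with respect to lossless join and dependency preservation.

lossless but not dependency-preserving

Lossless test: (X2)⁺ = {X1, X2, X3, X4}, which contains all of one fragment — lossless.
Dependency preservation: the restricted closure of {X4} across the fragments never reaches {X1}, so X4 → X1 cannot be enforced without a join — not preserved.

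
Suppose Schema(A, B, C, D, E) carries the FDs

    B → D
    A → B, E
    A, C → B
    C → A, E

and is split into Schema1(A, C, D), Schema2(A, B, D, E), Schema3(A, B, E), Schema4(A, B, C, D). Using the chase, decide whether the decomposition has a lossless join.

Chase test. Columns are A, B, C, D, E; row i has aⱼ where attribute j ∈ Schemai, else bᵢⱼ.
Initial tableau (one row per fragment):
  row 1: a1 b12 a3 a4 b15
  row 2: a1 a2 b23 a4 a5
  row 3: a1 a2 b33 b34 a5
  row 4: a1 a2 a3 a4 b45
Rows 2 and 3 agree on B; apply B→D and equate their D entries.
Rows 1 and 2 agree on A; apply A→B, E and equate their B, E entries.
Rows 1 and 4 agree on A; apply A→B, E and equate their B, E entries.
Row 1 is now all distinguished symbols — the join is lossless.

Yes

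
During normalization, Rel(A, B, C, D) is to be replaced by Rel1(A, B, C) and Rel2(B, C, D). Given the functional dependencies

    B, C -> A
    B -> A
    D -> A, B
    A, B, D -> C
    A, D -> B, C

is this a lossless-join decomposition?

Common attributes: Rel1 ∩ Rel2 = {B, C}.
Closure of {B, C}: B, C → A applies, adding A. So (B, C)⁺ = {A, B, C}.
This closure contains every attribute of Rel1, so Rel1 ∩ Rel2 → Rel1. The join is lossless.

Yes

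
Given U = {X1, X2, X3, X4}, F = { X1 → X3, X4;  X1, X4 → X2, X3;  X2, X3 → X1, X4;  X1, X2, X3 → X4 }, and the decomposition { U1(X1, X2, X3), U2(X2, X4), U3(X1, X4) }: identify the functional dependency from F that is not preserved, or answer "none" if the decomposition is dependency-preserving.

X1 → X3, X4: restricted closure across fragments reaches X3, X4.
X1, X4 → X2, X3: restricted closure across fragments reaches X2, X3.
X2, X3 → X1, X4: restricted closure across fragments reaches X1, X4.
X1, X2, X3 → X4: restricted closure across fragments reaches X4.
Every dependency is enforceable on the fragments, so the decomposition is dependency-preserving.

none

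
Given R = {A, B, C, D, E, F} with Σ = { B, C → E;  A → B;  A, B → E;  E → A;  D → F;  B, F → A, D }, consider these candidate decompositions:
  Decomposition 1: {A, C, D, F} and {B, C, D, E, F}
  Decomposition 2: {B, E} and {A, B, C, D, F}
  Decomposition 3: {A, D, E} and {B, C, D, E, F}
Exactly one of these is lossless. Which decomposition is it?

Decomposition 3

Decomposition 1: common = {C, D, F}, closure = {C, D, F} → lossy.
Decomposition 2: common = {B}, closure = {B} → lossy.
Decomposition 3: common = {D, E}, closure = {A, B, D, E, F} → lossless.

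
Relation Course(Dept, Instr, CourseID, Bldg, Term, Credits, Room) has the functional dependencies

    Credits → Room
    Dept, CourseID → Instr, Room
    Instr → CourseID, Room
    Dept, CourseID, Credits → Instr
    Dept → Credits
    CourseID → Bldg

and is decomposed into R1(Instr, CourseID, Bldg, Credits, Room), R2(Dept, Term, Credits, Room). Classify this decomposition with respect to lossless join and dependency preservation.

Lossless test: (Credits, Room)⁺ = {Credits, Room}, which is a superkey of neither fragment — lossy.
Dependency preservation: the restricted closure of {Dept, CourseID} across the fragments never reaches {Instr, Room}, so Dept, CourseID → Instr, Room cannot be enforced without a join — not preserved.

lossy and not dependency-preserving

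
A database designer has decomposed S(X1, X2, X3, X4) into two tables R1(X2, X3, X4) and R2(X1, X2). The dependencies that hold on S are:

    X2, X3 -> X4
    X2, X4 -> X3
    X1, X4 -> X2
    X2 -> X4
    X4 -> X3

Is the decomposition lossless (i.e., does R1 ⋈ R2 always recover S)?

Yes

Common attributes: R1 ∩ R2 = {X2}.
Closure of {X2}: X2 → X4 applies, adding X4; X4 → X3 applies, adding X3. So (X2)⁺ = {X2, X3, X4}.
This closure contains every attribute of R1, so R1 ∩ R2 → R1. The join is lossless.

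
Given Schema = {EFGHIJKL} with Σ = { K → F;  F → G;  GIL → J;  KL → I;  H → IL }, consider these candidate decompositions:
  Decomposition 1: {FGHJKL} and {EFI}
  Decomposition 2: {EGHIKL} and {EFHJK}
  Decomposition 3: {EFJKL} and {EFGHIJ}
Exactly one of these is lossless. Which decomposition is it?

Decomposition 1: common = {F}, closure = {FG} → lossy.
Decomposition 2: common = {EHK}, closure = {EFGHIJKL} → lossless.
Decomposition 3: common = {EFJ}, closure = {EFGJ} → lossy.

Decomposition 2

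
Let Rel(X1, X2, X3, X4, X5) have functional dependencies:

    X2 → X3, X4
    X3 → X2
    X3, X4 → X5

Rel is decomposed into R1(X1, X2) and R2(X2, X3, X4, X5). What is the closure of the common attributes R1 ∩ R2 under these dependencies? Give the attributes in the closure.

X2, X3, X4, X5

R1 ∩ R2 = {X2}.
X2 → X3, X4 applies, adding X3, X4
X3, X4 → X5 applies, adding X5
Closure: {X2, X3, X4, X5}.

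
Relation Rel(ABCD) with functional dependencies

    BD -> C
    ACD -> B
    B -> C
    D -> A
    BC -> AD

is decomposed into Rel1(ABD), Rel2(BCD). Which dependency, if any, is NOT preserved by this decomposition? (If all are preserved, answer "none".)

none

BD → C lies within Rel2.
ACD → B: restricted closure across fragments reaches B.
B → C lies within Rel2.
D → A lies within Rel1.
BC → AD: restricted closure across fragments reaches AD.
Every dependency is enforceable on the fragments, so the decomposition is dependency-preserving.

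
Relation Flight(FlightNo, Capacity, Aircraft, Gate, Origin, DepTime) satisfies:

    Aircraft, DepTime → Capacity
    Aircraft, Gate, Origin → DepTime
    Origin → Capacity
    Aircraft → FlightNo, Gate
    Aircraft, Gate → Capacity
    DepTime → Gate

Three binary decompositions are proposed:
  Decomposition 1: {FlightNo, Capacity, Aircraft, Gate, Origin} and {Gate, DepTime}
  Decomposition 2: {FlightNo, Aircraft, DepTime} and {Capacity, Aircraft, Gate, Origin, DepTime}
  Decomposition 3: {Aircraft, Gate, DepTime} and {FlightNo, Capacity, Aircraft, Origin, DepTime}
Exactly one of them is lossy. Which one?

Decomposition 1: common = {Gate}, closure = {Gate} → lossy.
Decomposition 2: common = {Aircraft, DepTime}, closure = {FlightNo, Capacity, Aircraft, Gate, DepTime} → lossless.
Decomposition 3: common = {Aircraft, DepTime}, closure = {FlightNo, Capacity, Aircraft, Gate, DepTime} → lossless.

Decomposition 1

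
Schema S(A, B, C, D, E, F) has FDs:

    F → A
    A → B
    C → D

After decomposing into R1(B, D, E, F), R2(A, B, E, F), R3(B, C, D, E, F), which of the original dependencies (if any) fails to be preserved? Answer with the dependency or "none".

F → A lies within R2.
A → B lies within R2.
C → D lies within R3.
Every dependency is enforceable on the fragments, so the decomposition is dependency-preserving.

none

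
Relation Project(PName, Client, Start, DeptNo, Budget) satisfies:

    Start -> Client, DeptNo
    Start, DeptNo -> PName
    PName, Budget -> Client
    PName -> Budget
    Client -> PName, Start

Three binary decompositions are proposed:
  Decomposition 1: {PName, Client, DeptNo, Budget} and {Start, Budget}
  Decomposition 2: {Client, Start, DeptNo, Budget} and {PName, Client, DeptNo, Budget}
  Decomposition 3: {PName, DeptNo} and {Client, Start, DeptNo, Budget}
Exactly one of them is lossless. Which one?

Decomposition 2

Decomposition 1: common = {Budget}, closure = {Budget} → lossy.
Decomposition 2: common = {Client, DeptNo, Budget}, closure = {PName, Client, Start, DeptNo, Budget} → lossless.
Decomposition 3: common = {DeptNo}, closure = {DeptNo} → lossy.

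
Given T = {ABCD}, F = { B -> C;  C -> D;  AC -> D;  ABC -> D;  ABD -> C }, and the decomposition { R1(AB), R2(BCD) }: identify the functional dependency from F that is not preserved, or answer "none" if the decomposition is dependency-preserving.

none

B → C lies within R2.
C → D lies within R2.
AC → D: restricted closure across fragments reaches D.
ABC → D: restricted closure across fragments reaches D.
ABD → C: restricted closure across fragments reaches C.
Every dependency is enforceable on the fragments, so the decomposition is dependency-preserving.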